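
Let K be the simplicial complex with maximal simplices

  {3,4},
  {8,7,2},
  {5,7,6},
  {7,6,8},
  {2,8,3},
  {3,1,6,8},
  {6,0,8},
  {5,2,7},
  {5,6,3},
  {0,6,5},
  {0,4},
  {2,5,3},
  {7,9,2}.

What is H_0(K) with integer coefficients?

H_0 = Z.

Take the total order 0 < 1 < 2 < 3 < 4 < 5 < 6 < 7 < 8 < 9 on the vertex set. Then K (dimension 3) consists of the simplices:

  0-simplices (10): [0], [1], [2], [3], [4], [5], [6], [7], [8], [9]
  1-simplices (22): [0,4], [0,5], [0,6], [0,8], [1,3], [1,6], [1,8], [2,3], [2,5], [2,7], [2,8], [2,9], [3,4], [3,5], [3,6], [3,8], [5,6], [5,7], [6,7], [6,8], [7,8], [7,9]
  2-simplices (14): [0,5,6], [0,6,8], [1,3,6], [1,3,8], [1,6,8], [2,3,5], [2,3,8], [2,5,7], [2,7,8], [2,7,9], [3,5,6], [3,6,8], [5,6,7], [6,7,8]
  3-simplices (1): [1,3,6,8]

Hence C_0 ≅ Z^10, C_1 ≅ Z^22, C_2 ≅ Z^14, C_3 ≅ Z^1.

∂_1: C_1 → C_0 maps an edge to its endpoints' difference, ∂[p,q] = q − p.
The 10×22 boundary matrix has rank 9 and Smith normal form diag(1,1,1,1,1,1,1,1,1).

The boundary map ∂_2: C_2 → C_1 maps a triangle to the signed sum of its edges. For instance
  ∂[1,6,8] = [6,8] − [1,8] + [1,6],
  ∂[2,3,8] = [3,8] − [2,8] + [2,3].
The resulting 22×14 matrix has rank 12, and its Smith normal form has invariant factors (1,1,1,1,1,1,1,1,1,1,1,1).

∂_3: C_3 → C_2 sends each 3-simplex σ to the alternating sum Σ_i (−1)^i (σ with its i-th vertex removed). For instance
  ∂[1,3,6,8] = [3,6,8] − [1,6,8] + [1,3,8] − [1,3,6].
The 14×1 boundary matrix has rank 1 and Smith normal form diag(1).

Now H_k = ker ∂_k / im ∂_{k+1}, so:

  H_0: rank C_0 − rank ∂_1 = 10 − 9 = 1, and the invariant factors of ∂_1 are all 1, so H_0 ≅ Z.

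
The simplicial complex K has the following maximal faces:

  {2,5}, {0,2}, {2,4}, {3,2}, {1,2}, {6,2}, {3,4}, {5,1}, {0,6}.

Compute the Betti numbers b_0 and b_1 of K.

We work with the vertex ordering 0 < 1 < 2 < 3 < 4 < 5 < 6. The simplices of K, each written with vertices in increasing order, are:

  0-simplices (7): [0], [1], [2], [3], [4], [5], [6]
  1-simplices (9): [0,2], [0,6], [1,2], [1,5], [2,3], [2,4], [2,5], [2,6], [3,4]

giving chain groups C_0 ≅ Z^7, C_1 ≅ Z^9.

∂_1: C_1 → C_0 maps an edge to its endpoints' difference, ∂[p,q] = q − p.
The 7×9 boundary matrix has rank 6 and Smith normal form diag(1,1,1,1,1,1).

From H_k ≅ ker(∂_k) / im(∂_{k+1}) we obtain:

  H_0: rank C_0 − rank ∂_1 = 7 − 6 = 1, and the invariant factors of ∂_1 are all 1, so H_0 = Z.
  H_1: rank ker ∂_1 − rank ∂_2 = (9 − 6) − 0 = 3, and there is no ∂_2, so H_1 = Z^3.

As a check, the Euler characteristic is 7 − 9 = -2, which agrees with 1 − 3 = -2.

Hence the Betti numbers are b_0 = 1, b_1 = 3.

b_0 = 1, b_1 = 3.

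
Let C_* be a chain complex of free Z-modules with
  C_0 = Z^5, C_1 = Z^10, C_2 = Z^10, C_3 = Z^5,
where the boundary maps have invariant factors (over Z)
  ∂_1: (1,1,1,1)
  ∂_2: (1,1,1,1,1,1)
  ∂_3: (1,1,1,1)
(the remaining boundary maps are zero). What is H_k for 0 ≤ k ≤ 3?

H_0: b_0 = 5 − 0 − 4 = 1; torsion from ∂_1 factors > 1: none. So H_0 ≅ Z.
H_1: b_1 = 10 − 4 − 6 = 0; torsion from ∂_2 factors > 1: none. So H_1 ≅ 0.
H_2: b_2 = 10 − 6 − 4 = 0; torsion from ∂_3 factors > 1: none. So H_2 ≅ 0.
H_3: b_3 = 5 − 4 − 0 = 1; torsion from ∂_4 factors > 1: none. So H_3 ≅ Z.

H_0 ≅ Z,  H_1 = 0,  H_2 = 0,  H_3 ≅ Z.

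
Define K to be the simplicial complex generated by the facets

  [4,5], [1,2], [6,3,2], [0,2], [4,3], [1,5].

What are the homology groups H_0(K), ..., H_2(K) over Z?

H_0 ≅ Z,  H_1 ≅ Z,  H_2 = 0.

K has 7 vertices, 8 edges, 1 triangle.
rank ∂_0 = 0, rank ∂_1 = 6 ⇒ b_0 = 7 − 0 − 6 = 1; all invariant factors of ∂_1 are 1 so no torsion. So H_0 ≅ Z.
rank ∂_1 = 6, rank ∂_2 = 1 ⇒ b_1 = 8 − 6 − 1 = 1; all invariant factors of ∂_2 are 1 so no torsion. So H_1 ≅ Z.
rank ∂_2 = 1, rank ∂_3 = 0 ⇒ b_2 = 1 − 1 − 0 = 0. So H_2 ≅ 0.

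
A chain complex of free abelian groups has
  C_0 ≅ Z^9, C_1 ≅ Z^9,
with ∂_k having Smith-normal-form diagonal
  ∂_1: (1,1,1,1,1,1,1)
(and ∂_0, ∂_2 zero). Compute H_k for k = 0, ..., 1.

H_0: b_0 = 9 − 0 − 7 = 2; torsion from ∂_1 factors > 1: none. So H_0 = Z^2.
H_1: b_1 = 9 − 7 − 0 = 2; torsion from ∂_2 factors > 1: none. So H_1 = Z^2.

H_0 = Z^2,  H_1 = Z^2.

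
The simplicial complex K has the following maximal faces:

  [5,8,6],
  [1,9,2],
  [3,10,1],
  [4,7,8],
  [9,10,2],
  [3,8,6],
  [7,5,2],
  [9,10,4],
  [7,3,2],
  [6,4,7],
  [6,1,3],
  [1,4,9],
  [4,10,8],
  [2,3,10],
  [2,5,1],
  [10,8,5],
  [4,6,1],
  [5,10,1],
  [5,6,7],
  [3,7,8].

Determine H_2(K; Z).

We work with the vertex ordering 1 < 2 < 3 < 4 < 5 < 6 < 7 < 8 < 9 < 10. The simplices of K, each written with vertices in increasing order, are:

  0-simplices (10): [1], [2], [3], [4], [5], [6], [7], [8], [9], [10]
  1-simplices (30): (30 of them)
  2-simplices (20): (20 of them)

giving chain groups C_0 ≅ Z^10, C_1 ≅ Z^30, C_2 ≅ Z^20.

∂_1: C_1 → C_0 maps an edge to its endpoints' difference, ∂[p,q] = q − p.
This gives a 10×30 integer matrix of rank 9; reducing to Smith normal form yields diagonal entries (1,1,1,1,1,1,1,1,1).

∂_2: C_2 → C_1 maps a triangle to the signed sum of its edges. For instance
  ∂[5,6,7] = [6,7] − [5,7] + [5,6],
  ∂[4,6,7] = [6,7] − [4,7] + [4,6].
The resulting 30×20 matrix has rank 20, and its Smith normal form has invariant factors (1,1,1,1,1,1,1,1,1,1,1,1,1,1,1,1,1,1,1,2).

Computing H_k = (kernel of ∂_k) / (image of ∂_{k+1}):

  H_2: rank ker ∂_2 − rank ∂_3 = (20 − 20) − 0 = 0, and there is no ∂_3, so H_2 ≅ 0.

H_2 = 0.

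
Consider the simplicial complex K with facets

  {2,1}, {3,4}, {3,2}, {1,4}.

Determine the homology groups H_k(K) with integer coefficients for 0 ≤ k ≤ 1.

Take the total order 1 < 2 < 3 < 4 on the vertex set. Then K (dimension 1) consists of the simplices:

  0-simplices (4): [1], [2], [3], [4]
  1-simplices (4): [1,2], [1,4], [2,3], [3,4]

so the chain groups are C_0 ≅ Z^4, C_1 ≅ Z^4.

Boundary ∂_1: C_1 → C_0 is given by ∂[p,q] = [q] − [p].
The 4×4 boundary matrix has rank 3 and Smith normal form diag(1,1,1).

Now H_k = ker ∂_k / im ∂_{k+1}, so:

  H_0: rank C_0 − rank ∂_1 = 4 − 3 = 1, and the invariant factors of ∂_1 are all 1, so H_0 = Z.
  H_1: rank ker ∂_1 − rank ∂_2 = (4 − 3) − 0 = 1, and there is no ∂_2, so H_1 = Z.

H_0 ≅ Z,  H_1 ≅ Z.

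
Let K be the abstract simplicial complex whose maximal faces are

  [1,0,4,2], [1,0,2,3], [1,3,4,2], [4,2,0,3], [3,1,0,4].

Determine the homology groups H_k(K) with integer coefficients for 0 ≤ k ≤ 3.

We work with the vertex ordering 0 < 1 < 2 < 3 < 4. The simplices of K, each written with vertices in increasing order, are:

  0-simplices (5): [0], [1], [2], [3], [4]
  1-simplices (10): [0,1], [0,2], [0,3], [0,4], [1,2], [1,3], [1,4], [2,3], [2,4], [3,4]
  2-simplices (10): [0,1,2], [0,1,3], [0,1,4], [0,2,3], [0,2,4], [0,3,4], [1,2,3], [1,2,4], [1,3,4], [2,3,4]
  3-simplices (5): [0,1,2,3], [0,1,2,4], [0,1,3,4], [0,2,3,4], [1,2,3,4]

so the chain groups are C_0 ≅ Z^5, C_1 ≅ Z^10, C_2 ≅ Z^10, C_3 ≅ Z^5.

∂_1: C_1 → C_0 is given by ∂[p,q] = [q] − [p]. For instance
  ∂[1,3] = [3] − [1].
As a 5×10 matrix over Z this has rank 4, with invariant factors (1,1,1,1).

Boundary ∂_2: C_2 → C_1 acts by ∂[p,q,r] = [q,r] − [p,r] + [p,q]. For instance
  ∂[0,3,4] = [3,4] − [0,4] + [0,3],
  ∂[0,1,4] = [1,4] − [0,4] + [0,1].
This gives a 10×10 integer matrix of rank 6; reducing to Smith normal form yields diagonal entries (1,1,1,1,1,1).

∂_3: C_3 → C_2 sends each 3-simplex σ to the alternating sum Σ_i (−1)^i (σ with its i-th vertex removed). For instance
  ∂[0,1,3,4] = [1,3,4] − [0,3,4] + [0,1,4] − [0,1,3],
  ∂[1,2,3,4] = [2,3,4] − [1,3,4] + [1,2,4] − [1,2,3].
The 10×5 boundary matrix has rank 4 and Smith normal form diag(1,1,1,1).

Computing H_k = (kernel of ∂_k) / (image of ∂_{k+1}):

  H_0: rank C_0 − rank ∂_1 = 5 − 4 = 1, and the invariant factors of ∂_1 are all 1, so H_0 ≅ Z.
  H_1: rank ker ∂_1 − rank ∂_2 = (10 − 4) − 6 = 0, and the invariant factors of ∂_2 are all 1, so H_1 ≅ 0.
  H_2: rank ker ∂_2 − rank ∂_3 = (10 − 6) − 4 = 0, and the invariant factors of ∂_3 are all 1, so H_2 ≅ 0.
  H_3: rank ker ∂_3 − rank ∂_4 = (5 − 4) − 0 = 1, and there is no ∂_4, so H_3 ≅ Z.

As a check, the Euler characteristic is 5 − 10 + 10 − 5 = 0, which agrees with 1 − 0 + 0 − 1 = 0.
(K is a triangulation of the 3-sphere S^3.)

H_0 = Z,  H_1 = 0,  H_2 = 0,  H_3 = Z.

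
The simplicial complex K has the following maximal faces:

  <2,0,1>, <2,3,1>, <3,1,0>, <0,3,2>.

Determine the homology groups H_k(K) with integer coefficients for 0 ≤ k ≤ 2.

H_0 ≅ Z,  H_1 = 0,  H_2 ≅ Z.

Order the vertices as 0 < 1 < 2 < 3. Listing each simplex with vertices in this order, K has dimension 2 with simplices:

  0-simplices (4): [0], [1], [2], [3]
  1-simplices (6): [0,1], [0,2], [0,3], [1,2], [1,3], [2,3]
  2-simplices (4): [0,1,2], [0,1,3], [0,2,3], [1,2,3]

giving chain groups C_0 ≅ Z^4, C_1 ≅ Z^6, C_2 ≅ Z^4.

The boundary map ∂_1: C_1 → C_0 sends each edge [p,q] (with p < q) to q − p. For instance
  ∂[0,2] = [2] − [0].
The 4×6 boundary matrix has rank 3 and Smith normal form diag(1,1,1).

The boundary map ∂_2: C_2 → C_1 acts by ∂[p,q,r] = [q,r] − [p,r] + [p,q]. For instance
  ∂[0,1,3] = [1,3] − [0,3] + [0,1],
  ∂[0,2,3] = [2,3] − [0,3] + [0,2].
The 6×4 boundary matrix has rank 3 and Smith normal form diag(1,1,1).

Now H_k = ker ∂_k / im ∂_{k+1}, so:

  H_0: rank C_0 − rank ∂_1 = 4 − 3 = 1, and the invariant factors of ∂_1 are all 1, so H_0 = Z.
  H_1: rank ker ∂_1 − rank ∂_2 = (6 − 3) − 3 = 0, and the invariant factors of ∂_2 are all 1, so H_1 = 0.
  H_2: rank ker ∂_2 − rank ∂_3 = (4 − 3) − 0 = 1, and there is no ∂_3, so H_2 = Z.

(K is a triangulation of the 2-sphere S^2.)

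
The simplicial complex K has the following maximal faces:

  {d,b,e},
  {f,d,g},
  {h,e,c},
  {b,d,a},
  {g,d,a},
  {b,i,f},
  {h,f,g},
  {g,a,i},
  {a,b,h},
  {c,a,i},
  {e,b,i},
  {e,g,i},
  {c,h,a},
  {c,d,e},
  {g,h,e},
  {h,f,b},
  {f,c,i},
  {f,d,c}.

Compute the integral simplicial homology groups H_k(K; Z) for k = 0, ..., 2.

H_0 ≅ Z,  H_1 ≅ Z^2,  H_2 ≅ Z.

K has 9 vertices, 27 edges, 18 triangles.
rank ∂_0 = 0, rank ∂_1 = 8 ⇒ b_0 = 9 − 0 − 8 = 1; all invariant factors of ∂_1 are 1 so no torsion. So H_0 = Z.
rank ∂_1 = 8, rank ∂_2 = 17 ⇒ b_1 = 27 − 8 − 17 = 2; all invariant factors of ∂_2 are 1 so no torsion. So H_1 = Z^2.
rank ∂_2 = 17, rank ∂_3 = 0 ⇒ b_2 = 18 − 17 − 0 = 1. So H_2 = Z.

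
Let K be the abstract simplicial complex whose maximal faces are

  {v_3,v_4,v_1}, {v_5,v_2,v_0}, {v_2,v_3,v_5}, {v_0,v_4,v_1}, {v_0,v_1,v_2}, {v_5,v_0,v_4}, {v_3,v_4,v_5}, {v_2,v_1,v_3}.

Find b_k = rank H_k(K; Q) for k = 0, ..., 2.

Order the vertices as v_0 < v_1 < v_2 < v_3 < v_4 < v_5. Listing each simplex with vertices in this order, K has dimension 2 with simplices:

  0-simplices (6): [v_0], [v_1], [v_2], [v_3], [v_4], [v_5]
  1-simplices (12): [v_0,v_1], [v_0,v_2], [v_0,v_4], [v_0,v_5], [v_1,v_2], [v_1,v_3], [v_1,v_4], [v_2,v_3], [v_2,v_5], [v_3,v_4], [v_3,v_5], [v_4,v_5]
  2-simplices (8): [v_0,v_1,v_2], [v_0,v_1,v_4], [v_0,v_2,v_5], [v_0,v_4,v_5], [v_1,v_2,v_3], [v_1,v_3,v_4], [v_2,v_3,v_5], [v_3,v_4,v_5]

so the chain groups are C_0 ≅ Z^6, C_1 ≅ Z^12, C_2 ≅ Z^8.

Boundary ∂_1: C_1 → C_0 maps an edge to its endpoints' difference, ∂[p,q] = q − p.
The 6×12 boundary matrix has rank 5 and Smith normal form diag(1,1,1,1,1).

The boundary map ∂_2: C_2 → C_1 sends each 2-simplex [p,q,r] to [q,r] − [p,r] + [p,q]. For instance
  ∂[v_1,v_2,v_3] = [v_2,v_3] − [v_1,v_3] + [v_1,v_2],
  ∂[v_0,v_2,v_5] = [v_2,v_5] − [v_0,v_5] + [v_0,v_2].
The 12×8 boundary matrix has rank 7 and Smith normal form diag(1,1,1,1,1,1,1).

Computing H_k = (kernel of ∂_k) / (image of ∂_{k+1}):

  H_0: rank C_0 − rank ∂_1 = 6 − 5 = 1, and the invariant factors of ∂_1 are all 1, so H_0 ≅ Z.
  H_1: rank ker ∂_1 − rank ∂_2 = (12 − 5) − 7 = 0, and the invariant factors of ∂_2 are all 1, so H_1 ≅ 0.
  H_2: rank ker ∂_2 − rank ∂_3 = (8 − 7) − 0 = 1, and there is no ∂_3, so H_2 ≅ Z.

As a check, the Euler characteristic is 6 − 12 + 8 = 2, which agrees with 1 − 0 + 1 = 2.
(K is a triangulation of the 2-sphere S^2.)

Hence the Betti numbers are b_0 = 1, b_1 = 0, b_2 = 1.

b_0 = 1, b_1 = 0, b_2 = 1.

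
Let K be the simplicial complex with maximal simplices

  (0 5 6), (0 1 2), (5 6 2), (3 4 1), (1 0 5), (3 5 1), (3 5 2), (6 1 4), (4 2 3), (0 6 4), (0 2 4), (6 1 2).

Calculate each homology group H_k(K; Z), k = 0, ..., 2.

We work with the vertex ordering 0 < 1 < 2 < 3 < 4 < 5 < 6. The simplices of K, each written with vertices in increasing order, are:

  0-simplices (7): [0], [1], [2], [3], [4], [5], [6]
  1-simplices (18): [0,1], [0,2], [0,4], [0,5], [0,6], [1,2], [1,3], [1,4], [1,5], [1,6], [2,3], [2,4], [2,5], [2,6], [3,4], [3,5], [4,6], [5,6]
  2-simplices (12): [0,1,2], [0,1,5], [0,2,4], [0,4,6], [0,5,6], [1,2,6], [1,3,4], [1,3,5], [1,4,6], [2,3,4], [2,3,5], [2,5,6]

so the chain groups are C_0 ≅ Z^7, C_1 ≅ Z^18, C_2 ≅ Z^12.

Boundary ∂_1: C_1 → C_0 is given by ∂[p,q] = [q] − [p].
This gives a 7×18 integer matrix of rank 6; reducing to Smith normal form yields diagonal entries (1,1,1,1,1,1).

The boundary map ∂_2: C_2 → C_1 acts by ∂[p,q,r] = [q,r] − [p,r] + [p,q]. For instance
  ∂[0,1,2] = [1,2] − [0,2] + [0,1],
  ∂[0,5,6] = [5,6] − [0,6] + [0,5].
The resulting 18×12 matrix has rank 12, and its Smith normal form has invariant factors (1,1,1,1,1,1,1,1,1,1,1,2).

Now H_k = ker ∂_k / im ∂_{k+1}, so:

  H_0: rank C_0 − rank ∂_1 = 7 − 6 = 1, and the invariant factors of ∂_1 are all 1, so H_0 ≅ Z.
  H_1: rank ker ∂_1 − rank ∂_2 = (18 − 6) − 12 = 0, and ∂_2 has invariant factor 2 > 1, so H_1 ≅ Z/2.
  H_2: rank ker ∂_2 − rank ∂_3 = (12 − 12) − 0 = 0, and there is no ∂_3, so H_2 ≅ 0.

As a check, the Euler characteristic is 7 − 18 + 12 = 1, which agrees with 1 − 0 + 0 = 1.

H_0 = Z,  H_1 = Z/2,  H_2 = 0.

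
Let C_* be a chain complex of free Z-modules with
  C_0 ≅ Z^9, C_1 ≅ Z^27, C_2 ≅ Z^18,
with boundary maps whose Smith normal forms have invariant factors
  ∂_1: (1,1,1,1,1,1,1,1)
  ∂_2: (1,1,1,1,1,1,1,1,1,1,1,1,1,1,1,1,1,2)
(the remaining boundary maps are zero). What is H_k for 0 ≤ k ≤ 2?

H_0: b_0 = 9 − 0 − 8 = 1; torsion from ∂_1 factors > 1: none. So H_0 = Z.
H_1: b_1 = 27 − 8 − 18 = 1; torsion from ∂_2 factors > 1: [2]. So H_1 = Z ⊕ Z/2.
H_2: b_2 = 18 − 18 − 0 = 0; torsion from ∂_3 factors > 1: none. So H_2 = 0.

H_0 = Z,  H_1 = Z ⊕ Z/2,  H_2 = 0.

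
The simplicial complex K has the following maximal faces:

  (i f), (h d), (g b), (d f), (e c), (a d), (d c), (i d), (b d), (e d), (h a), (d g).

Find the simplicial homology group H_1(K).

We work with the vertex ordering a < b < c < d < e < f < g < h < i. The simplices of K, each written with vertices in increasing order, are:

  0-simplices (9): a, b, c, d, e, f, g, h, i
  1-simplices (12): ad, ah, bd, bg, cd, ce, de, df, dg, dh, di, fi

so the chain groups are C_0 ≅ Z^9, C_1 ≅ Z^12.

The boundary map ∂_1: C_1 → C_0 maps an edge to its endpoints' difference, ∂[p,q] = q − p.
As a 9×12 matrix over Z this has rank 8, with invariant factors (1,1,1,1,1,1,1,1).

Now H_k = ker ∂_k / im ∂_{k+1}, so:

  H_1: rank ker ∂_1 − rank ∂_2 = (12 − 8) − 0 = 4, and there is no ∂_2, so H_1 = Z^4.

H_1 = Z^4.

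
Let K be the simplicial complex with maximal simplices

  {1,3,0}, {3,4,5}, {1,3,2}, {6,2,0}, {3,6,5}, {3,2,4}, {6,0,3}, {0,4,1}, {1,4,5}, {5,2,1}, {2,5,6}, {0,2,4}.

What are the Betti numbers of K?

Take the total order 0 < 1 < 2 < 3 < 4 < 5 < 6 on the vertex set. Then K (dimension 2) consists of the simplices:

  0-simplices (7): [0], [1], [2], [3], [4], [5], [6]
  1-simplices (18): [0,1], [0,2], [0,3], [0,4], [0,6], [1,2], [1,3], [1,4], [1,5], [2,3], [2,4], [2,5], [2,6], [3,4], [3,5], [3,6], [4,5], [5,6]
  2-simplices (12): [0,1,3], [0,1,4], [0,2,4], [0,2,6], [0,3,6], [1,2,3], [1,2,5], [1,4,5], [2,3,4], [2,5,6], [3,4,5], [3,5,6]

so the chain groups are C_0 ≅ Z^7, C_1 ≅ Z^18, C_2 ≅ Z^12.

∂_1: C_1 → C_0 sends each edge [p,q] (with p < q) to q − p. For instance
  ∂[1,2] = [2] − [1].
This gives a 7×18 integer matrix of rank 6; reducing to Smith normal form yields diagonal entries (1,1,1,1,1,1).

Boundary ∂_2: C_2 → C_1 maps a triangle to the signed sum of its edges. For instance
  ∂[1,2,5] = [2,5] − [1,5] + [1,2],
  ∂[0,1,3] = [1,3] − [0,3] + [0,1].
The 18×12 boundary matrix has rank 12 and Smith normal form diag(1,1,1,1,1,1,1,1,1,1,1,2).

From H_k ≅ ker(∂_k) / im(∂_{k+1}) we obtain:

  H_0: rank C_0 − rank ∂_1 = 7 − 6 = 1, and the invariant factors of ∂_1 are all 1, so H_0 ≅ Z.
  H_1: rank ker ∂_1 − rank ∂_2 = (18 − 6) − 12 = 0, and ∂_2 has invariant factor 2 > 1, so H_1 ≅ Z/2.
  H_2: rank ker ∂_2 − rank ∂_3 = (12 − 12) − 0 = 0, and there is no ∂_3, so H_2 ≅ 0.

Hence the Betti numbers are b_0 = 1, b_1 = 0, b_2 = 0.

b_0 = 1, b_1 = 0, b_2 = 0.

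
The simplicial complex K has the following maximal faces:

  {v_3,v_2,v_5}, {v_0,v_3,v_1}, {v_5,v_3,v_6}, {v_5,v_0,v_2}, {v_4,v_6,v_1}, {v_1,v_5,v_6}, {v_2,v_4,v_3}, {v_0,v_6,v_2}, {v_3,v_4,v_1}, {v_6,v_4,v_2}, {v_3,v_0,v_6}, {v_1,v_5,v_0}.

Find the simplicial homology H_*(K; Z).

H_0 ≅ Z,  H_1 ≅ Z/2Z,  H_2 = 0.

Order the vertices as v_0 < v_1 < v_2 < v_3 < v_4 < v_5 < v_6. Listing each simplex with vertices in this order, K has dimension 2 with simplices:

  0-simplices (7): [v_0], [v_1], [v_2], [v_3], [v_4], [v_5], [v_6]
  1-simplices (18): (18 of them)
  2-simplices (12): (12 of them)

giving chain groups C_0 ≅ Z^7, C_1 ≅ Z^18, C_2 ≅ Z^12.

∂_1: C_1 → C_0 sends each edge [p,q] (with p < q) to q − p.
The 7×18 boundary matrix has rank 6 and Smith normal form diag(1,1,1,1,1,1).

The boundary map ∂_2: C_2 → C_1 acts by ∂[p,q,r] = [q,r] − [p,r] + [p,q]. For instance
  ∂[v_1,v_3,v_4] = [v_3,v_4] − [v_1,v_4] + [v_1,v_3],
  ∂[v_0,v_2,v_6] = [v_2,v_6] − [v_0,v_6] + [v_0,v_2].
The resulting 18×12 matrix has rank 12, and its Smith normal form has invariant factors (1,1,1,1,1,1,1,1,1,1,1,2).

From H_k ≅ ker(∂_k) / im(∂_{k+1}) we obtain:

  H_0: rank C_0 − rank ∂_1 = 7 − 6 = 1, and the invariant factors of ∂_1 are all 1, so H_0 ≅ Z.
  H_1: rank ker ∂_1 − rank ∂_2 = (18 − 6) − 12 = 0, and ∂_2 has invariant factor 2 > 1, so H_1 ≅ Z/2Z.
  H_2: rank ker ∂_2 − rank ∂_3 = (12 − 12) − 0 = 0, and there is no ∂_3, so H_2 ≅ 0.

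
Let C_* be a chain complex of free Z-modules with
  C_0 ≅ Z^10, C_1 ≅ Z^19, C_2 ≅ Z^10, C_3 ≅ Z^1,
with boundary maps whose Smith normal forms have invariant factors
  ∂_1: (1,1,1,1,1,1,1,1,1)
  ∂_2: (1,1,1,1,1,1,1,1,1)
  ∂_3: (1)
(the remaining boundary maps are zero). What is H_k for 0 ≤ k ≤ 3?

H_0 = Z,  H_1 = Z,  H_2 = 0,  H_3 = 0.

H_0: b_0 = 10 − 0 − 9 = 1; torsion from ∂_1 factors > 1: none. So H_0 = Z.
H_1: b_1 = 19 − 9 − 9 = 1; torsion from ∂_2 factors > 1: none. So H_1 = Z.
H_2: b_2 = 10 − 9 − 1 = 0; torsion from ∂_3 factors > 1: none. So H_2 = 0.
H_3: b_3 = 1 − 1 − 0 = 0; torsion from ∂_4 factors > 1: none. So H_3 = 0.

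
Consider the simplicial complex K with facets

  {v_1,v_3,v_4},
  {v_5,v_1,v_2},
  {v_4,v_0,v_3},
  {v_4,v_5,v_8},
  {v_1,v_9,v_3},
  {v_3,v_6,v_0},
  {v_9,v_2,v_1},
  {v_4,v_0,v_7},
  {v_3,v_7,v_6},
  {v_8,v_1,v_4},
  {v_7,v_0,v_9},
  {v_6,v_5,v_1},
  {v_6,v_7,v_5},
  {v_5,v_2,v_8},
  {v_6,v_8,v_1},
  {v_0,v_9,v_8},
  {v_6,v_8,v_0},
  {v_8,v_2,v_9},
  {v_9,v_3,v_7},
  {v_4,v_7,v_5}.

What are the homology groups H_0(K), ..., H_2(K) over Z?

We work with the vertex ordering v_0 < v_1 < v_2 < v_3 < v_4 < v_5 < v_6 < v_7 < v_8 < v_9. The simplices of K, each written with vertices in increasing order, are:

  0-simplices (10): [v_0], [v_1], [v_2], [v_3], [v_4], [v_5], [v_6], [v_7], [v_8], [v_9]
  1-simplices (30): (30 of them)
  2-simplices (20): (20 of them)

Hence C_0 ≅ Z^10, C_1 ≅ Z^30, C_2 ≅ Z^20.

Boundary ∂_1: C_1 → C_0 maps an edge to its endpoints' difference, ∂[p,q] = q − p.
This gives a 10×30 integer matrix of rank 9; reducing to Smith normal form yields diagonal entries (1,1,1,1,1,1,1,1,1).

Boundary ∂_2: C_2 → C_1 acts by ∂[p,q,r] = [q,r] − [p,r] + [p,q]. For instance
  ∂[v_1,v_2,v_5] = [v_2,v_5] − [v_1,v_5] + [v_1,v_2],
  ∂[v_1,v_5,v_6] = [v_5,v_6] − [v_1,v_6] + [v_1,v_5].
The resulting 30×20 matrix has rank 20, and its Smith normal form has invariant factors (1,1,1,1,1,1,1,1,1,1,1,1,1,1,1,1,1,1,1,2).

Now H_k = ker ∂_k / im ∂_{k+1}, so:

  H_0: rank C_0 − rank ∂_1 = 10 − 9 = 1, and the invariant factors of ∂_1 are all 1, so H_0 ≅ Z.
  H_1: rank ker ∂_1 − rank ∂_2 = (30 − 9) − 20 = 1, and ∂_2 has invariant factor 2 > 1, so H_1 ≅ Z ⊕ Z/2.
  H_2: rank ker ∂_2 − rank ∂_3 = (20 − 20) − 0 = 0, and there is no ∂_3, so H_2 ≅ 0.

As a check, the Euler characteristic is 10 − 30 + 20 = 0, which agrees with 1 − 1 + 0 = 0.

H_0 ≅ Z,  H_1 ≅ Z ⊕ Z/2,  H_2 = 0.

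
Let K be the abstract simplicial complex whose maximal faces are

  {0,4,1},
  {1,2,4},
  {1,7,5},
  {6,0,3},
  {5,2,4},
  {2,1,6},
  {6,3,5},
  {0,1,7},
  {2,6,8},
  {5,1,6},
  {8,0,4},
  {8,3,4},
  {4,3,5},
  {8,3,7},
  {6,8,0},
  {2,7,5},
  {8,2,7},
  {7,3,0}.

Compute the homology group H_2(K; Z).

Order the vertices as 0 < 1 < 2 < 3 < 4 < 5 < 6 < 7 < 8. Listing each simplex with vertices in this order, K has dimension 2 with simplices:

  0-simplices (9): [0], [1], [2], [3], [4], [5], [6], [7], [8]
  1-simplices (27): (27 of them)
  2-simplices (18): [0,1,4], [0,1,7], [0,3,6], [0,3,7], [0,4,8], [0,6,8], [1,2,4], [1,2,6], [1,5,6], [1,5,7], [2,4,5], [2,5,7], [2,6,8], [2,7,8], [3,4,5], [3,4,8], [3,5,6], [3,7,8]

giving chain groups C_0 ≅ Z^9, C_1 ≅ Z^27, C_2 ≅ Z^18.

Boundary ∂_1: C_1 → C_0 sends each edge [p,q] (with p < q) to q − p. For instance
  ∂[3,7] = [7] − [3].
The resulting 9×27 matrix has rank 8, and its Smith normal form has invariant factors (1,1,1,1,1,1,1,1).

Boundary ∂_2: C_2 → C_1 acts by ∂[p,q,r] = [q,r] − [p,r] + [p,q]. For instance
  ∂[1,2,4] = [2,4] − [1,4] + [1,2],
  ∂[3,4,8] = [4,8] − [3,8] + [3,4].
This gives a 27×18 integer matrix of rank 18; reducing to Smith normal form yields diagonal entries (1,1,1,1,1,1,1,1,1,1,1,1,1,1,1,1,1,2).

From H_k ≅ ker(∂_k) / im(∂_{k+1}) we obtain:

  H_2: rank ker ∂_2 − rank ∂_3 = (18 − 18) − 0 = 0, and there is no ∂_3, so H_2 ≅ 0.

(K is a triangulation of the Klein bottle.)

H_2 = 0.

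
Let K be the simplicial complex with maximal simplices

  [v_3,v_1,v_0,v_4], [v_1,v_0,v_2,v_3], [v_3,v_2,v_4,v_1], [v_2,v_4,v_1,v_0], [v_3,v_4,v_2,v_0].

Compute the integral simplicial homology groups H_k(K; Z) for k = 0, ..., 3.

Order the vertices as v_0 < v_1 < v_2 < v_3 < v_4. Listing each simplex with vertices in this order, K has dimension 3 with simplices:

  0-simplices (5): [v_0], [v_1], [v_2], [v_3], [v_4]
  1-simplices (10): [v_0,v_1], [v_0,v_2], [v_0,v_3], [v_0,v_4], [v_1,v_2], [v_1,v_3], [v_1,v_4], [v_2,v_3], [v_2,v_4], [v_3,v_4]
  2-simplices (10): [v_0,v_1,v_2], [v_0,v_1,v_3], [v_0,v_1,v_4], [v_0,v_2,v_3], [v_0,v_2,v_4], [v_0,v_3,v_4], [v_1,v_2,v_3], [v_1,v_2,v_4], [v_1,v_3,v_4], [v_2,v_3,v_4]
  3-simplices (5): [v_0,v_1,v_2,v_3], [v_0,v_1,v_2,v_4], [v_0,v_1,v_3,v_4], [v_0,v_2,v_3,v_4], [v_1,v_2,v_3,v_4]

Hence C_0 ≅ Z^5, C_1 ≅ Z^10, C_2 ≅ Z^10, C_3 ≅ Z^5.

Boundary ∂_1: C_1 → C_0 is given by ∂[p,q] = [q] − [p]. For instance
  ∂[v_0,v_3] = [v_3] − [v_0].
The 5×10 boundary matrix has rank 4 and Smith normal form diag(1,1,1,1).

∂_2: C_2 → C_1 maps a triangle to the signed sum of its edges. For instance
  ∂[v_0,v_2,v_3] = [v_2,v_3] − [v_0,v_3] + [v_0,v_2],
  ∂[v_0,v_1,v_2] = [v_1,v_2] − [v_0,v_2] + [v_0,v_1].
As a 10×10 matrix over Z this has rank 6, with invariant factors (1,1,1,1,1,1).

Boundary ∂_3: C_3 → C_2 sends each 3-simplex σ to the alternating sum Σ_i (−1)^i (σ with its i-th vertex removed). For instance
  ∂[v_0,v_1,v_2,v_4] = [v_1,v_2,v_4] − [v_0,v_2,v_4] + [v_0,v_1,v_4] − [v_0,v_1,v_2],
  ∂[v_1,v_2,v_3,v_4] = [v_2,v_3,v_4] − [v_1,v_3,v_4] + [v_1,v_2,v_4] − [v_1,v_2,v_3].
The 10×5 boundary matrix has rank 4 and Smith normal form diag(1,1,1,1).

Reading off H_k = ker ∂_k / im ∂_{k+1}:

  H_0: rank C_0 − rank ∂_1 = 5 − 4 = 1, and the invariant factors of ∂_1 are all 1, so H_0 = Z.
  H_1: rank ker ∂_1 − rank ∂_2 = (10 − 4) − 6 = 0, and the invariant factors of ∂_2 are all 1, so H_1 = 0.
  H_2: rank ker ∂_2 − rank ∂_3 = (10 − 6) − 4 = 0, and the invariant factors of ∂_3 are all 1, so H_2 = 0.
  H_3: rank ker ∂_3 − rank ∂_4 = (5 − 4) − 0 = 1, and there is no ∂_4, so H_3 = Z.

As a check, the Euler characteristic is 5 − 10 + 10 − 5 = 0, which agrees with 1 − 0 + 0 − 1 = 0.

H_0 = Z,  H_1 = 0,  H_2 = 0,  H_3 = Z.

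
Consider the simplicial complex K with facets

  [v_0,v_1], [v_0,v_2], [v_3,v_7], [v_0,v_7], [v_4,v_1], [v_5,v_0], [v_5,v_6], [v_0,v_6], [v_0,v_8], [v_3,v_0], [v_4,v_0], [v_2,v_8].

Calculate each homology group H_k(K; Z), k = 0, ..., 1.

H_0 = Z,  H_1 = Z^4.

Take the total order v_0 < v_1 < v_2 < v_3 < v_4 < v_5 < v_6 < v_7 < v_8 on the vertex set. Then K (dimension 1) consists of the simplices:

  0-simplices (9): [v_0], [v_1], [v_2], [v_3], [v_4], [v_5], [v_6], [v_7], [v_8]
  1-simplices (12): [v_0,v_1], [v_0,v_2], [v_0,v_3], [v_0,v_4], [v_0,v_5], [v_0,v_6], [v_0,v_7], [v_0,v_8], [v_1,v_4], [v_2,v_8], [v_3,v_7], [v_5,v_6]

so the chain groups are C_0 ≅ Z^9, C_1 ≅ Z^12.

Boundary ∂_1: C_1 → C_0 maps an edge to its endpoints' difference, ∂[p,q] = q − p. For instance
  ∂[v_1,v_4] = [v_4] − [v_1].
The 9×12 boundary matrix has rank 8 and Smith normal form diag(1,1,1,1,1,1,1,1).

Now H_k = ker ∂_k / im ∂_{k+1}, so:

  H_0: rank C_0 − rank ∂_1 = 9 − 8 = 1, and the invariant factors of ∂_1 are all 1, so H_0 = Z.
  H_1: rank ker ∂_1 − rank ∂_2 = (12 − 8) − 0 = 4, and there is no ∂_2, so H_1 = Z^4.

As a check, the Euler characteristic is 9 − 12 = -3, which agrees with 1 − 4 = -3.
(K is a triangulation of a wedge of 4 circles.)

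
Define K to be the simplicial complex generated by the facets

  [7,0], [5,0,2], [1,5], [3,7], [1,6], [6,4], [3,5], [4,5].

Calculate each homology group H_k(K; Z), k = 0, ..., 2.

H_0 = Z,  H_1 = Z^2,  H_2 = 0.

Fix the vertex order 0 < 1 < 2 < 3 < 4 < 5 < 6 < 7 and write every simplex with vertices in increasing order. Then dim K = 2 and the simplices of K are:

  0-simplices (8): [0], [1], [2], [3], [4], [5], [6], [7]
  1-simplices (10): [0,2], [0,5], [0,7], [1,5], [1,6], [2,5], [3,5], [3,7], [4,5], [4,6]
  2-simplices (1): [0,2,5]

so the chain groups are C_0 ≅ Z^8, C_1 ≅ Z^10, C_2 ≅ Z^1.

The boundary map ∂_1: C_1 → C_0 maps an edge to its endpoints' difference, ∂[p,q] = q − p. For instance
  ∂[3,5] = [5] − [3].
As a 8×10 matrix over Z this has rank 7, with invariant factors (1,1,1,1,1,1,1).

Boundary ∂_2: C_2 → C_1 sends each 2-simplex [p,q,r] to [q,r] − [p,r] + [p,q]. For instance
  ∂[0,2,5] = [2,5] − [0,5] + [0,2].
The 10×1 boundary matrix has rank 1 and Smith normal form diag(1).

Now H_k = ker ∂_k / im ∂_{k+1}, so:

  H_0: rank C_0 − rank ∂_1 = 8 − 7 = 1, and the invariant factors of ∂_1 are all 1, so H_0 = Z.
  H_1: rank ker ∂_1 − rank ∂_2 = (10 − 7) − 1 = 2, and the invariant factors of ∂_2 are all 1, so H_1 = Z^2.
  H_2: rank ker ∂_2 − rank ∂_3 = (1 − 1) − 0 = 0, and there is no ∂_3, so H_2 = 0.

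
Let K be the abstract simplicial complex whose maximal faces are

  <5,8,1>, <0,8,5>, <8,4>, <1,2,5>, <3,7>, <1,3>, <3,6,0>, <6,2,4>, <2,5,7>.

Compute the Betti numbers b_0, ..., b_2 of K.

Order the vertices as 0 < 1 < 2 < 3 < 4 < 5 < 6 < 7 < 8. Listing each simplex with vertices in this order, K has dimension 2 with simplices:

  0-simplices (9): [0], [1], [2], [3], [4], [5], [6], [7], [8]
  1-simplices (18): [0,3], [0,5], [0,6], [0,8], [1,2], [1,3], [1,5], [1,8], [2,4], [2,5], [2,6], [2,7], [3,6], [3,7], [4,6], [4,8], [5,7], [5,8]
  2-simplices (6): [0,3,6], [0,5,8], [1,2,5], [1,5,8], [2,4,6], [2,5,7]

Hence C_0 ≅ Z^9, C_1 ≅ Z^18, C_2 ≅ Z^6.

Boundary ∂_1: C_1 → C_0 sends each edge [p,q] (with p < q) to q − p. For instance
  ∂[2,6] = [6] − [2].
As a 9×18 matrix over Z this has rank 8, with invariant factors (1,1,1,1,1,1,1,1).

∂_2: C_2 → C_1 maps a triangle to the signed sum of its edges. For instance
  ∂[2,5,7] = [5,7] − [2,7] + [2,5],
  ∂[2,4,6] = [4,6] − [2,6] + [2,4].
The 18×6 boundary matrix has rank 6 and Smith normal form diag(1,1,1,1,1,1).

Now H_k = ker ∂_k / im ∂_{k+1}, so:

  H_0: rank C_0 − rank ∂_1 = 9 − 8 = 1, and the invariant factors of ∂_1 are all 1, so H_0 ≅ Z.
  H_1: rank ker ∂_1 − rank ∂_2 = (18 − 8) − 6 = 4, and the invariant factors of ∂_2 are all 1, so H_1 ≅ Z^4.
  H_2: rank ker ∂_2 − rank ∂_3 = (6 − 6) − 0 = 0, and there is no ∂_3, so H_2 ≅ 0.

As a check, the Euler characteristic is 9 − 18 + 6 = -3, which agrees with 1 − 4 + 0 = -3.

Hence the Betti numbers are b_0 = 1, b_1 = 4, b_2 = 0.

b_0 = 1, b_1 = 4, b_2 = 0.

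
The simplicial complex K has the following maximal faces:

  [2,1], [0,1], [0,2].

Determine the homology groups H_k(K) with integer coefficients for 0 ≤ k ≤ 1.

H_0 ≅ Z,  H_1 ≅ Z.

We work with the vertex ordering 0 < 1 < 2. The simplices of K, each written with vertices in increasing order, are:

  0-simplices (3): [0], [1], [2]
  1-simplices (3): [0,1], [0,2], [1,2]

so the chain groups are C_0 ≅ Z^3, C_1 ≅ Z^3.

Boundary ∂_1: C_1 → C_0 is given by ∂[p,q] = [q] − [p]. For instance
  ∂[0,1] = [1] − [0].
The 3×3 boundary matrix has rank 2 and Smith normal form diag(1,1).

Now H_k = ker ∂_k / im ∂_{k+1}, so:

  H_0: rank C_0 − rank ∂_1 = 3 − 2 = 1, and the invariant factors of ∂_1 are all 1, so H_0 = Z.
  H_1: rank ker ∂_1 − rank ∂_2 = (3 − 2) − 0 = 1, and there is no ∂_2, so H_1 = Z.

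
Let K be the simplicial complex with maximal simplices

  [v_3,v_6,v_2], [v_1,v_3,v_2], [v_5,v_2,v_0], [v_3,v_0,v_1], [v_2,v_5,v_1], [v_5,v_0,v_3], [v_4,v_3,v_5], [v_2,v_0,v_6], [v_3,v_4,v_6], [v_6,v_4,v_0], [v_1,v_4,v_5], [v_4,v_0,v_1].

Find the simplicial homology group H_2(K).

H_2 ≅ 0.

Order the vertices as v_0 < v_1 < v_2 < v_3 < v_4 < v_5 < v_6. Listing each simplex with vertices in this order, K has dimension 2 with simplices:

  0-simplices (7): [v_0], [v_1], [v_2], [v_3], [v_4], [v_5], [v_6]
  1-simplices (18): (18 of them)
  2-simplices (12): (12 of them)

Hence C_0 ≅ Z^7, C_1 ≅ Z^18, C_2 ≅ Z^12.

∂_1: C_1 → C_0 maps an edge to its endpoints' difference, ∂[p,q] = q − p. For instance
  ∂[v_1,v_5] = [v_5] − [v_1].
This gives a 7×18 integer matrix of rank 6; reducing to Smith normal form yields diagonal entries (1,1,1,1,1,1).

Boundary ∂_2: C_2 → C_1 acts by ∂[p,q,r] = [q,r] − [p,r] + [p,q]. For instance
  ∂[v_3,v_4,v_6] = [v_4,v_6] − [v_3,v_6] + [v_3,v_4],
  ∂[v_0,v_1,v_3] = [v_1,v_3] − [v_0,v_3] + [v_0,v_1].
The resulting 18×12 matrix has rank 12, and its Smith normal form has invariant factors (1,1,1,1,1,1,1,1,1,1,1,2).

Now H_k = ker ∂_k / im ∂_{k+1}, so:

  H_2: rank ker ∂_2 − rank ∂_3 = (12 − 12) − 0 = 0, and there is no ∂_3, so H_2 ≅ 0.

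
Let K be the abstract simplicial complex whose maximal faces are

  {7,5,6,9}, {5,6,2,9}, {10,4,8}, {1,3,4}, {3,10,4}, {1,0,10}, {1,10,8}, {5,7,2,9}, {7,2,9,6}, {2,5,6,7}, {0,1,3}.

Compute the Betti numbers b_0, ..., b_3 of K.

b_0 = 2, b_1 = 1, b_2 = 0, b_3 = 1.

Fix the vertex order 0 < 1 < 2 < 3 < 4 < 5 < 6 < 7 < 8 < 9 < 10 and write every simplex with vertices in increasing order. Then dim K = 3 and the simplices of K are:

  0-simplices (11): [0], [1], [2], [3], [4], [5], [6], [7], [8], [9], [10]
  1-simplices (22): [0,1], [0,3], [0,10], [1,3], [1,4], [1,8], [1,10], [2,5], [2,6], [2,7], [2,9], [3,4], [3,10], [4,8], [4,10], [5,6], [5,7], [5,9], [6,7], [6,9], [7,9], [8,10]
  2-simplices (16): [0,1,3], [0,1,10], [1,3,4], [1,8,10], [2,5,6], [2,5,7], [2,5,9], [2,6,7], [2,6,9], [2,7,9], [3,4,10], [4,8,10], [5,6,7], [5,6,9], [5,7,9], [6,7,9]
  3-simplices (5): [2,5,6,7], [2,5,6,9], [2,5,7,9], [2,6,7,9], [5,6,7,9]

giving chain groups C_0 ≅ Z^11, C_1 ≅ Z^22, C_2 ≅ Z^16, C_3 ≅ Z^5.

Boundary ∂_1: C_1 → C_0 is given by ∂[p,q] = [q] − [p].
This gives a 11×22 integer matrix of rank 9; reducing to Smith normal form yields diagonal entries (1,1,1,1,1,1,1,1,1).

The boundary map ∂_2: C_2 → C_1 maps a triangle to the signed sum of its edges. For instance
  ∂[5,6,7] = [6,7] − [5,7] + [5,6],
  ∂[5,6,9] = [6,9] − [5,9] + [5,6].
The resulting 22×16 matrix has rank 12, and its Smith normal form has invariant factors (1,1,1,1,1,1,1,1,1,1,1,1).

Boundary ∂_3: C_3 → C_2 sends each 3-simplex σ to the alternating sum Σ_i (−1)^i (σ with its i-th vertex removed). For instance
  ∂[2,5,6,7] = [5,6,7] − [2,6,7] + [2,5,7] − [2,5,6],
  ∂[2,5,6,9] = [5,6,9] − [2,6,9] + [2,5,9] − [2,5,6].
The resulting 16×5 matrix has rank 4, and its Smith normal form has invariant factors (1,1,1,1).

Reading off H_k = ker ∂_k / im ∂_{k+1}:

  H_0: rank C_0 − rank ∂_1 = 11 − 9 = 2, and the invariant factors of ∂_1 are all 1, so H_0 = Z^2.
  H_1: rank ker ∂_1 − rank ∂_2 = (22 − 9) − 12 = 1, and the invariant factors of ∂_2 are all 1, so H_1 = Z.
  H_2: rank ker ∂_2 − rank ∂_3 = (16 − 12) − 4 = 0, and the invariant factors of ∂_3 are all 1, so H_2 = 0.
  H_3: rank ker ∂_3 − rank ∂_4 = (5 − 4) − 0 = 1, and there is no ∂_4, so H_3 = Z.

Hence the Betti numbers are b_0 = 2, b_1 = 1, b_2 = 0, b_3 = 1.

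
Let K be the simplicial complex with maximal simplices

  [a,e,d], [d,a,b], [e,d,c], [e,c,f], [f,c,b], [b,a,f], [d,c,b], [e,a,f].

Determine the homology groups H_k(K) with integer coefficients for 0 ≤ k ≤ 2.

H_0 ≅ Z,  H_1 = 0,  H_2 ≅ Z.

Fix the vertex order a < b < c < d < e < f and write every simplex with vertices in increasing order. Then dim K = 2 and the simplices of K are:

  0-simplices (6): a, b, c, d, e, f
  1-simplices (12): ab, ad, ae, af, bc, bd, bf, cd, ce, cf, de, ef
  2-simplices (8): abd, abf, ade, aef, bcd, bcf, cde, cef

so the chain groups are C_0 ≅ Z^6, C_1 ≅ Z^12, C_2 ≅ Z^8.

∂_1: C_1 → C_0 is given by ∂[p,q] = [q] − [p].
The 6×12 boundary matrix has rank 5 and Smith normal form diag(1,1,1,1,1).

∂_2: C_2 → C_1 acts by ∂[p,q,r] = [q,r] − [p,r] + [p,q]. For instance
  ∂abf = bf − af + ab,
  ∂abd = bd − ad + ab.
The resulting 12×8 matrix has rank 7, and its Smith normal form has invariant factors (1,1,1,1,1,1,1).

From H_k ≅ ker(∂_k) / im(∂_{k+1}) we obtain:

  H_0: rank C_0 − rank ∂_1 = 6 − 5 = 1, and the invariant factors of ∂_1 are all 1, so H_0 ≅ Z.
  H_1: rank ker ∂_1 − rank ∂_2 = (12 − 5) − 7 = 0, and the invariant factors of ∂_2 are all 1, so H_1 ≅ 0.
  H_2: rank ker ∂_2 − rank ∂_3 = (8 − 7) − 0 = 1, and there is no ∂_3, so H_2 ≅ Z.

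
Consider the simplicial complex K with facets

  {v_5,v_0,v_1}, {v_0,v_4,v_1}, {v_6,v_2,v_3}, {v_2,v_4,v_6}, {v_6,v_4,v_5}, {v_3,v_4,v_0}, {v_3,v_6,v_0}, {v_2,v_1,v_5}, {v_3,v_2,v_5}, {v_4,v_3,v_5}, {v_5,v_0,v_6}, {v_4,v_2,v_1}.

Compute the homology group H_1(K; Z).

We work with the vertex ordering v_0 < v_1 < v_2 < v_3 < v_4 < v_5 < v_6. The simplices of K, each written with vertices in increasing order, are:

  0-simplices (7): [v_0], [v_1], [v_2], [v_3], [v_4], [v_5], [v_6]
  1-simplices (18): (18 of them)
  2-simplices (12): (12 of them)

so the chain groups are C_0 ≅ Z^7, C_1 ≅ Z^18, C_2 ≅ Z^12.

∂_1: C_1 → C_0 sends each edge [p,q] (with p < q) to q − p. For instance
  ∂[v_1,v_5] = [v_5] − [v_1].
As a 7×18 matrix over Z this has rank 6, with invariant factors (1,1,1,1,1,1).

The boundary map ∂_2: C_2 → C_1 sends each 2-simplex [p,q,r] to [q,r] − [p,r] + [p,q]. For instance
  ∂[v_0,v_5,v_6] = [v_5,v_6] − [v_0,v_6] + [v_0,v_5],
  ∂[v_0,v_3,v_4] = [v_3,v_4] − [v_0,v_4] + [v_0,v_3].
As a 18×12 matrix over Z this has rank 12, with invariant factors (1,1,1,1,1,1,1,1,1,1,1,2).

Reading off H_k = ker ∂_k / im ∂_{k+1}:

  H_1: rank ker ∂_1 − rank ∂_2 = (18 − 6) − 12 = 0, and ∂_2 has invariant factor 2 > 1, so H_1 ≅ Z/2.

H_1 = Z/2.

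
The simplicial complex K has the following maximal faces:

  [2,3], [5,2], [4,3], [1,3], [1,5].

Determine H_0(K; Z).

K has 5 vertices, 5 edges.
rank ∂_0 = 0, rank ∂_1 = 4 ⇒ b_0 = 5 − 0 − 4 = 1; all invariant factors of ∂_1 are 1 so no torsion. So H_0 = Z.

H_0 = Z.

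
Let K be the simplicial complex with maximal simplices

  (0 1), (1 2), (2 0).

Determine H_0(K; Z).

Order the vertices as 0 < 1 < 2. Listing each simplex with vertices in this order, K has dimension 1 with simplices:

  0-simplices (3): [0], [1], [2]
  1-simplices (3): [0,1], [0,2], [1,2]

Hence C_0 ≅ Z^3, C_1 ≅ Z^3.

Boundary ∂_1: C_1 → C_0 maps an edge to its endpoints' difference, ∂[p,q] = q − p. For instance
  ∂[0,1] = [1] − [0].
The 3×3 boundary matrix has rank 2 and Smith normal form diag(1,1).

From H_k ≅ ker(∂_k) / im(∂_{k+1}) we obtain:

  H_0: rank C_0 − rank ∂_1 = 3 − 2 = 1, and the invariant factors of ∂_1 are all 1, so H_0 = Z.

H_0 ≅ Z.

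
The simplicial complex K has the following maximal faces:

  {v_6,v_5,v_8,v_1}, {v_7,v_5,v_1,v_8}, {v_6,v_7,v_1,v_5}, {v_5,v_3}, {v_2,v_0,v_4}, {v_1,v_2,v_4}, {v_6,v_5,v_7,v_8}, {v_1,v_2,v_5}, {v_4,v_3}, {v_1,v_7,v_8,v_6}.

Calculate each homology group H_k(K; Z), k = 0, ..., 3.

H_0 ≅ Z,  H_1 ≅ Z,  H_2 = 0,  H_3 ≅ Z.

K has 9 vertices, 18 edges, 13 triangles, 5 3-simplices.
rank ∂_0 = 0, rank ∂_1 = 8 ⇒ b_0 = 9 − 0 − 8 = 1; all invariant factors of ∂_1 are 1 so no torsion. So H_0 ≅ Z.
rank ∂_1 = 8, rank ∂_2 = 9 ⇒ b_1 = 18 − 8 − 9 = 1; all invariant factors of ∂_2 are 1 so no torsion. So H_1 ≅ Z.
rank ∂_2 = 9, rank ∂_3 = 4 ⇒ b_2 = 13 − 9 − 4 = 0; all invariant factors of ∂_3 are 1 so no torsion. So H_2 ≅ 0.
rank ∂_3 = 4, rank ∂_4 = 0 ⇒ b_3 = 5 − 4 − 0 = 1. So H_3 ≅ Z.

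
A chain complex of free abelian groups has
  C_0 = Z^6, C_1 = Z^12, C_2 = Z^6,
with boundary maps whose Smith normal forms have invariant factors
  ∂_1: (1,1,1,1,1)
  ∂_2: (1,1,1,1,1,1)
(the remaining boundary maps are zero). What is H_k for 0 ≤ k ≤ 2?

H_0 ≅ Z,  H_1 ≅ Z,  H_2 = 0.

H_0: b_0 = 6 − 0 − 5 = 1; torsion from ∂_1 factors > 1: none. So H_0 ≅ Z.
H_1: b_1 = 12 − 5 − 6 = 1; torsion from ∂_2 factors > 1: none. So H_1 ≅ Z.
H_2: b_2 = 6 − 6 − 0 = 0; torsion from ∂_3 factors > 1: none. So H_2 ≅ 0.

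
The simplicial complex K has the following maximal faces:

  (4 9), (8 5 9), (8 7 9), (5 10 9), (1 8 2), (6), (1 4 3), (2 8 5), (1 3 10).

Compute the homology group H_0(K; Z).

Order the vertices as 1 < 2 < 3 < 4 < 5 < 6 < 7 < 8 < 9 < 10. Listing each simplex with vertices in this order, K has dimension 2 with simplices:

  0-simplices (10): [1], [2], [3], [4], [5], [6], [7], [8], [9], [10]
  1-simplices (17): [1,2], [1,3], [1,4], [1,8], [1,10], [2,5], [2,8], [3,4], [3,10], [4,9], [5,8], [5,9], [5,10], [7,8], [7,9], [8,9], [9,10]
  2-simplices (7): [1,2,8], [1,3,4], [1,3,10], [2,5,8], [5,8,9], [5,9,10], [7,8,9]

giving chain groups C_0 ≅ Z^10, C_1 ≅ Z^17, C_2 ≅ Z^7.

∂_1: C_1 → C_0 maps an edge to its endpoints' difference, ∂[p,q] = q − p. For instance
  ∂[1,2] = [2] − [1].
The resulting 10×17 matrix has rank 8, and its Smith normal form has invariant factors (1,1,1,1,1,1,1,1).

The boundary map ∂_2: C_2 → C_1 acts by ∂[p,q,r] = [q,r] − [p,r] + [p,q]. For instance
  ∂[5,9,10] = [9,10] − [5,10] + [5,9],
  ∂[5,8,9] = [8,9] − [5,9] + [5,8].
The resulting 17×7 matrix has rank 7, and its Smith normal form has invariant factors (1,1,1,1,1,1,1).

From H_k ≅ ker(∂_k) / im(∂_{k+1}) we obtain:

  H_0: rank C_0 − rank ∂_1 = 10 − 8 = 2, and the invariant factors of ∂_1 are all 1, so H_0 = Z^2.

H_0 = Z^2.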